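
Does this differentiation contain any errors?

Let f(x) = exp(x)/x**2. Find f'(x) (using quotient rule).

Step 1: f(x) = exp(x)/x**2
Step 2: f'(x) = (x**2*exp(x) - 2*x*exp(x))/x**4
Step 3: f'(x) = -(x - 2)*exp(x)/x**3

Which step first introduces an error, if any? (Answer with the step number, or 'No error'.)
Step 3

Step 3 is incorrect due to a sign flip.
The step shows: -(x - 2)*exp(x)/x**3
The correct value should be: (x - 2)*exp(x)/x**3

Explanation: The sign of the whole expression was flipped: the term (x - 2)*exp(x)/x**3 was incorrectly written as -(x - 2)*exp(x)/x**3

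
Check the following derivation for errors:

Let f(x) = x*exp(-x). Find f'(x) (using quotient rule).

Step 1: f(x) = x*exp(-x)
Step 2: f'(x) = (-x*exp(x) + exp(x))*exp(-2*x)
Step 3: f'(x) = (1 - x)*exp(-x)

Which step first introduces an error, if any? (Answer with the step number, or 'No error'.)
No error

All steps in this derivation are correct.
The final answer f'(x) = (1 - x)*exp(-x) is valid.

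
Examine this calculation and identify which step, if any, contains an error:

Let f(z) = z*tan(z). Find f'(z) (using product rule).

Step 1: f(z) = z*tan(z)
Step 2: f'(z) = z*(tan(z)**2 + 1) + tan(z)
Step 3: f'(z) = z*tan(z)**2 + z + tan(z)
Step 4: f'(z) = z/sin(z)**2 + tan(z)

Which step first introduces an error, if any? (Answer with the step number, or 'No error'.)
Step 4

Step 4 is incorrect due to a wrong trig function.
The step shows: z/sin(z)**2 + tan(z)
The correct value should be: z/cos(z)**2 + tan(z)

Explanation: cos(z) was incorrectly written as sin(z): the term z/cos(z)**2 was incorrectly written as z/sin(z)**2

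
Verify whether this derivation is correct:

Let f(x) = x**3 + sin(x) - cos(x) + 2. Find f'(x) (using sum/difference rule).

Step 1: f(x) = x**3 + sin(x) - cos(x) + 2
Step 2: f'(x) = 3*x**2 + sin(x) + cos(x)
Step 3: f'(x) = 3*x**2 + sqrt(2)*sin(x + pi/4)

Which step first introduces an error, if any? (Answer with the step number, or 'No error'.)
No error

All steps in this derivation are correct.
The final answer f'(x) = 3*x**2 + sqrt(2)*sin(x + pi/4) is valid.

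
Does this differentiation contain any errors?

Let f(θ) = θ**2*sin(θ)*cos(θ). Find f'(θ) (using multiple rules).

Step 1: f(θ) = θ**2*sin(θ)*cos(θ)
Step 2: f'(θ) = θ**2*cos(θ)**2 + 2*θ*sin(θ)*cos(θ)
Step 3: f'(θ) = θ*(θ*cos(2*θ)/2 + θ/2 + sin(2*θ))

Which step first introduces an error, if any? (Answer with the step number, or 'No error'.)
Step 2

Step 2 is incorrect due to a dropped term.
The step shows: θ**2*cos(θ)**2 + 2*θ*sin(θ)*cos(θ)
The correct value should be: -θ**2*sin(θ)**2 + θ**2*cos(θ)**2 + 2*θ*sin(θ)*cos(θ)

Explanation: A term was dropped: the term -θ**2*sin(θ)**2 was incorrectly omitted
The later steps are derived from this incorrect expression, so the error originates in Step 2.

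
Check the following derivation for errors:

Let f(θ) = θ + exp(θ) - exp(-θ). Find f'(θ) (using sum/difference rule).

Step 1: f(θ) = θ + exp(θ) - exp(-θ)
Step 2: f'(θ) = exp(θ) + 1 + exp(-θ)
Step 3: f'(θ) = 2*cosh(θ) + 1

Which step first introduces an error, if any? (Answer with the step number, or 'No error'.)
No error

All steps in this derivation are correct.
The final answer f'(θ) = 2*cosh(θ) + 1 is valid.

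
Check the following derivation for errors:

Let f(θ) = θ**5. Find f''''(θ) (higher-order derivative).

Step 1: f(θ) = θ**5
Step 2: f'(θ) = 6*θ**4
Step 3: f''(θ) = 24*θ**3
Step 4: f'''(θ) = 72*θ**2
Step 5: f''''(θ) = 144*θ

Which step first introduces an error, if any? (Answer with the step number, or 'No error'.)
Step 2

Step 2 is incorrect due to a wrong coefficient.
The step shows: 6*θ**4
The correct value should be: 5*θ**4

Explanation: The coefficient 5 was incorrectly written as 6: the term 5*θ**4 was incorrectly written as 6*θ**4
The later steps are derived from this incorrect expression, so the error originates in Step 2.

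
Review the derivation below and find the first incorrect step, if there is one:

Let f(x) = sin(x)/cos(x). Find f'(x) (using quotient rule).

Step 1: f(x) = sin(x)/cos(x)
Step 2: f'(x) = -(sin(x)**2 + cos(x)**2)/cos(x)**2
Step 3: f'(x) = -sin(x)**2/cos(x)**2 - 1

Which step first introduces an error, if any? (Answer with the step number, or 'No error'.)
Step 2

Step 2 is incorrect due to a sign flip.
The step shows: -(sin(x)**2 + cos(x)**2)/cos(x)**2
The correct value should be: (sin(x)**2 + cos(x)**2)/cos(x)**2

Explanation: The sign of the whole expression was flipped: the term (sin(x)**2 + cos(x)**2)/cos(x)**2 was incorrectly written as -(sin(x)**2 + cos(x)**2)/cos(x)**2
The later steps are derived from this incorrect expression, so the error originates in Step 2.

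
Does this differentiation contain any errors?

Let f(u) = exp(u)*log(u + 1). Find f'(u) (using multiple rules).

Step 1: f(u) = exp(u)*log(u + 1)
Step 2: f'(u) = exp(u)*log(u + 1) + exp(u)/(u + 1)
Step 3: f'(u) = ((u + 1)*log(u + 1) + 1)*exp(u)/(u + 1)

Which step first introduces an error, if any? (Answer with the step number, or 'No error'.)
No error

All steps in this derivation are correct.
The final answer f'(u) = ((u + 1)*log(u + 1) + 1)*exp(u)/(u + 1) is valid.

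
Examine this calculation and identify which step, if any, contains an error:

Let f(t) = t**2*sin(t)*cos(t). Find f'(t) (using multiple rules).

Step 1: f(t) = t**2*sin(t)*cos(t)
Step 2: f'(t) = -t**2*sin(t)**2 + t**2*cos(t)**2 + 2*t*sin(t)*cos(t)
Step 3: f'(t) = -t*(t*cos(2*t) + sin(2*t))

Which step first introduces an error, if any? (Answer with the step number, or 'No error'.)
Step 3

Step 3 is incorrect due to a sign flip.
The step shows: -t*(t*cos(2*t) + sin(2*t))
The correct value should be: t*(t*cos(2*t) + sin(2*t))

Explanation: The sign of the whole expression was flipped: the term t*(t*cos(2*t) + sin(2*t)) was incorrectly written as -t*(t*cos(2*t) + sin(2*t))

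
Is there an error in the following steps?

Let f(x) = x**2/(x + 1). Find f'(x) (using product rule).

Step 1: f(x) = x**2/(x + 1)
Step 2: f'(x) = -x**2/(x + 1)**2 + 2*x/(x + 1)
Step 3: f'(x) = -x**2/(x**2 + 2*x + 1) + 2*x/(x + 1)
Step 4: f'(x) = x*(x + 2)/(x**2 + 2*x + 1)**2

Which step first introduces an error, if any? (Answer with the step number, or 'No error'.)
Step 4

Step 4 is incorrect due to a wrong exponent.
The step shows: x*(x + 2)/(x**2 + 2*x + 1)**2
The correct value should be: x*(x + 2)/(x**2 + 2*x + 1)

Explanation: The exponent -1 on x**2 + 2*x + 1 was incorrectly written as -2: the term x*(x + 2)/(x**2 + 2*x + 1) was incorrectly written as x*(x + 2)/(x**2 + 2*x + 1)**2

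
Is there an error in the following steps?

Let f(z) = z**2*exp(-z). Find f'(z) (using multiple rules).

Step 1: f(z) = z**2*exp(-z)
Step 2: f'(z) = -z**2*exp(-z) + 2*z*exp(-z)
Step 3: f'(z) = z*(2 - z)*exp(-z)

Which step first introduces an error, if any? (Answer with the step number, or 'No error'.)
No error

All steps in this derivation are correct.
The final answer f'(z) = z*(2 - z)*exp(-z) is valid.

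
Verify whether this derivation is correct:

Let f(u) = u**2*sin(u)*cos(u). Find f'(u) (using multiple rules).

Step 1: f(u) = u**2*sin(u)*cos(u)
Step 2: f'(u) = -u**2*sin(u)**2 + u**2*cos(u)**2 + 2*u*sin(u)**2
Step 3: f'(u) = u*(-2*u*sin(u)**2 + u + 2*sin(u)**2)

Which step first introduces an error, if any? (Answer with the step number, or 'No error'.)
Step 2

Step 2 is incorrect due to a wrong trig function.
The step shows: -u**2*sin(u)**2 + u**2*cos(u)**2 + 2*u*sin(u)**2
The correct value should be: -u**2*sin(u)**2 + u**2*cos(u)**2 + 2*u*sin(u)*cos(u)

Explanation: cos(u) was incorrectly written as sin(u): the term 2*u*sin(u)*cos(u) was incorrectly written as 2*u*sin(u)**2
The later steps are derived from this incorrect expression, so the error originates in Step 2.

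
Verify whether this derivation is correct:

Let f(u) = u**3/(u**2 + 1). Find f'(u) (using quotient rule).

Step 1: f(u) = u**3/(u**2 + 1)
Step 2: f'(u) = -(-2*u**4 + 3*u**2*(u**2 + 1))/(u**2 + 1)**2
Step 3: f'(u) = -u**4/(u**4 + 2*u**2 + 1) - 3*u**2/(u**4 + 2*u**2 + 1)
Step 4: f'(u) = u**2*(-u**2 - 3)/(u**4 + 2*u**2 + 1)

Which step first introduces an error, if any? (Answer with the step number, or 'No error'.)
Step 2

Step 2 is incorrect due to a sign flip.
The step shows: -(-2*u**4 + 3*u**2*(u**2 + 1))/(u**2 + 1)**2
The correct value should be: (-2*u**4 + 3*u**2*(u**2 + 1))/(u**2 + 1)**2

Explanation: The sign of the whole expression was flipped: the term (-2*u**4 + 3*u**2*(u**2 + 1))/(u**2 + 1)**2 was incorrectly written as -(-2*u**4 + 3*u**2*(u**2 + 1))/(u**2 + 1)**2
The later steps are derived from this incorrect expression, so the error originates in Step 2.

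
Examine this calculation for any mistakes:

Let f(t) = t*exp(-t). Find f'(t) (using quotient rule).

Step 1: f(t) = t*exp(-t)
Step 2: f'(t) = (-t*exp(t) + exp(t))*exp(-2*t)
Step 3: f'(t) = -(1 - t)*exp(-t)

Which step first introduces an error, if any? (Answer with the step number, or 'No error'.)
Step 3

Step 3 is incorrect due to a sign flip.
The step shows: -(1 - t)*exp(-t)
The correct value should be: (1 - t)*exp(-t)

Explanation: The sign of the whole expression was flipped: the term (1 - t)*exp(-t) was incorrectly written as -(1 - t)*exp(-t)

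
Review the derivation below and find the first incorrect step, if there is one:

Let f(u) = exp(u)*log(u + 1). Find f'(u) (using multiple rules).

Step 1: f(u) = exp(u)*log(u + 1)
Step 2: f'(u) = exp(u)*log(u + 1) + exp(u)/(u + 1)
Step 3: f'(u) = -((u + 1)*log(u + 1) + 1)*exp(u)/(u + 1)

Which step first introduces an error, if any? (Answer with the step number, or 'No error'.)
Step 3

Step 3 is incorrect due to a sign flip.
The step shows: -((u + 1)*log(u + 1) + 1)*exp(u)/(u + 1)
The correct value should be: ((u + 1)*log(u + 1) + 1)*exp(u)/(u + 1)

Explanation: The sign of the whole expression was flipped: the term ((u + 1)*log(u + 1) + 1)*exp(u)/(u + 1) was incorrectly written as -((u + 1)*log(u + 1) + 1)*exp(u)/(u + 1)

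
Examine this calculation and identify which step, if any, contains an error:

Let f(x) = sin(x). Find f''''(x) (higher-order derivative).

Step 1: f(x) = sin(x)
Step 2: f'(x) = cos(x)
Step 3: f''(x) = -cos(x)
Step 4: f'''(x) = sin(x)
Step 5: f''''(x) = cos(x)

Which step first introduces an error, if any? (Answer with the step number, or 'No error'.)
Step 3

Step 3 is incorrect due to a wrong trig function.
The step shows: -cos(x)
The correct value should be: -sin(x)

Explanation: sin(x) was incorrectly written as cos(x): the term -sin(x) was incorrectly written as -cos(x)
The later steps are derived from this incorrect expression, so the error originates in Step 3.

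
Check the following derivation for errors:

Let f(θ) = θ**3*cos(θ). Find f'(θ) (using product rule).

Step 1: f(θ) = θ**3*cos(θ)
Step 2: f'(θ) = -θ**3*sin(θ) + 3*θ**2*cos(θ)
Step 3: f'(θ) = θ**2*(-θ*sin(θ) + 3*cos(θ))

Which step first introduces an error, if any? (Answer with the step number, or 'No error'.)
No error

All steps in this derivation are correct.
The final answer f'(θ) = θ**2*(-θ*sin(θ) + 3*cos(θ)) is valid.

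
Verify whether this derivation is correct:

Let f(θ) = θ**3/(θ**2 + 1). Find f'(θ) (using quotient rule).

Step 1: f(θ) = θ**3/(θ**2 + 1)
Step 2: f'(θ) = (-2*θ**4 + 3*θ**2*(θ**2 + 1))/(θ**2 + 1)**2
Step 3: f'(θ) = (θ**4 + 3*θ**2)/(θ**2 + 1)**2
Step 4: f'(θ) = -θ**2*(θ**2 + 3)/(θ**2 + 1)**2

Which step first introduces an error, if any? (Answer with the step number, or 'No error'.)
Step 4

Step 4 is incorrect due to a sign flip.
The step shows: -θ**2*(θ**2 + 3)/(θ**2 + 1)**2
The correct value should be: θ**2*(θ**2 + 3)/(θ**2 + 1)**2

Explanation: The sign of the whole expression was flipped: the term θ**2*(θ**2 + 3)/(θ**2 + 1)**2 was incorrectly written as -θ**2*(θ**2 + 3)/(θ**2 + 1)**2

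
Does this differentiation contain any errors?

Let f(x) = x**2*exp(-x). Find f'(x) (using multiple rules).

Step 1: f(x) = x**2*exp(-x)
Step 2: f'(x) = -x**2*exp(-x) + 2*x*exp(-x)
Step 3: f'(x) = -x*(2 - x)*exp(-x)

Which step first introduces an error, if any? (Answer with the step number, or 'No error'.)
Step 3

Step 3 is incorrect due to a sign flip.
The step shows: -x*(2 - x)*exp(-x)
The correct value should be: x*(2 - x)*exp(-x)

Explanation: The sign of the whole expression was flipped: the term x*(2 - x)*exp(-x) was incorrectly written as -x*(2 - x)*exp(-x)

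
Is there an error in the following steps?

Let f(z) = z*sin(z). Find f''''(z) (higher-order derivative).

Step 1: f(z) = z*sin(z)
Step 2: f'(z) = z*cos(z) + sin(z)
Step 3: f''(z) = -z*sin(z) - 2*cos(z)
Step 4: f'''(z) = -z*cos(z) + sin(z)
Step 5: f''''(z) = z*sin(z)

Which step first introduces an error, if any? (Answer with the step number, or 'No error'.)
Step 3

Step 3 is incorrect due to a sign flip.
The step shows: -z*sin(z) - 2*cos(z)
The correct value should be: -z*sin(z) + 2*cos(z)

Explanation: The sign of one term was flipped: the term 2*cos(z) was incorrectly written as -2*cos(z)
The later steps are derived from this incorrect expression, so the error originates in Step 3.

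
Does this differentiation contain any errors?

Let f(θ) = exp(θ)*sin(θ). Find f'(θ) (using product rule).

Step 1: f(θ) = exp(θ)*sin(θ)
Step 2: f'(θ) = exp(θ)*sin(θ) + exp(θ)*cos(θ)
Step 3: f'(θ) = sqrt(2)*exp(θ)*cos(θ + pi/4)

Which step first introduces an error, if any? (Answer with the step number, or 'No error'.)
Step 3

Step 3 is incorrect due to a wrong trig function.
The step shows: sqrt(2)*exp(θ)*cos(θ + pi/4)
The correct value should be: sqrt(2)*exp(θ)*sin(θ + pi/4)

Explanation: sin(θ + pi/4) was incorrectly written as cos(θ + pi/4): the term sqrt(2)*exp(θ)*sin(θ + pi/4) was incorrectly written as sqrt(2)*exp(θ)*cos(θ + pi/4)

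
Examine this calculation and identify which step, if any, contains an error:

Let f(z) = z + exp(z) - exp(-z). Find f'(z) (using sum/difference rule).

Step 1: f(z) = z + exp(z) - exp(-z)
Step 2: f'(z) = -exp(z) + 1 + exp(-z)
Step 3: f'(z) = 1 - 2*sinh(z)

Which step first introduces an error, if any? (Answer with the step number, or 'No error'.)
Step 2

Step 2 is incorrect due to a sign flip.
The step shows: -exp(z) + 1 + exp(-z)
The correct value should be: exp(z) + 1 + exp(-z)

Explanation: The sign of one term was flipped: the term exp(z) was incorrectly written as -exp(z)
The later steps are derived from this incorrect expression, so the error originates in Step 2.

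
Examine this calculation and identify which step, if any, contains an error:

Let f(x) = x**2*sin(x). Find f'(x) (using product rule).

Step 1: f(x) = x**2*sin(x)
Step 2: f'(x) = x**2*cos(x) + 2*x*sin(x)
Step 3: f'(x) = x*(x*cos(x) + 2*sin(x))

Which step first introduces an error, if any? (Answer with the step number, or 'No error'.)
No error

All steps in this derivation are correct.
The final answer f'(x) = x*(x*cos(x) + 2*sin(x)) is valid.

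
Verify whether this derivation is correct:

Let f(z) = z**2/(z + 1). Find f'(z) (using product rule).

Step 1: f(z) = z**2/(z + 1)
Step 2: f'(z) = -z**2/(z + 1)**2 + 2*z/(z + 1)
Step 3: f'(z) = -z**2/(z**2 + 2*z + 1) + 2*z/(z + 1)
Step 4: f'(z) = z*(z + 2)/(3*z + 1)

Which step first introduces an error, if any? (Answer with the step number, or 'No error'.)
Step 4

Step 4 is incorrect due to a wrong exponent.
The step shows: z*(z + 2)/(3*z + 1)
The correct value should be: z*(z + 2)/(z**2 + 2*z + 1)

Explanation: The exponent 2 on z was incorrectly written as 1: the term z*(z + 2)/(z**2 + 2*z + 1) was incorrectly written as z*(z + 2)/(3*z + 1)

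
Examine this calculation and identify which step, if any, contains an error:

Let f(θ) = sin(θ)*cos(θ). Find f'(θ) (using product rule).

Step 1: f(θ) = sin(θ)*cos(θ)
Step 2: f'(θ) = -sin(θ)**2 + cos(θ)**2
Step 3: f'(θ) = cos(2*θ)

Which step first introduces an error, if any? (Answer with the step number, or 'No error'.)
No error

All steps in this derivation are correct.
The final answer f'(θ) = cos(2*θ) is valid.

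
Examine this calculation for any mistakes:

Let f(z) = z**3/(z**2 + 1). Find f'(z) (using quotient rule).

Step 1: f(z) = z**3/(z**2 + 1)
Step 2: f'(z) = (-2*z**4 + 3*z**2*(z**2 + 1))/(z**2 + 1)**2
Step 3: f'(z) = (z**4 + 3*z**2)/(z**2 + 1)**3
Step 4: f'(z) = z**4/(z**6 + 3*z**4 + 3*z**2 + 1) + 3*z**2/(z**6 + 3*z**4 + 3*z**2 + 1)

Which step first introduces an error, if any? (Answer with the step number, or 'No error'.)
Step 3

Step 3 is incorrect due to a wrong exponent.
The step shows: (z**4 + 3*z**2)/(z**2 + 1)**3
The correct value should be: (z**4 + 3*z**2)/(z**2 + 1)**2

Explanation: The exponent -2 on z**2 + 1 was incorrectly written as -3: the term (z**4 + 3*z**2)/(z**2 + 1)**2 was incorrectly written as (z**4 + 3*z**2)/(z**2 + 1)**3
The later steps are derived from this incorrect expression, so the error originates in Step 3.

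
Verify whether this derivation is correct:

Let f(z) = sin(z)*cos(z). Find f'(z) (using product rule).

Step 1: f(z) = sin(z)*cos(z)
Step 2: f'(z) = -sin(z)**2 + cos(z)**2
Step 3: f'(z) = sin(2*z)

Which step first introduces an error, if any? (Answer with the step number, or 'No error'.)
Step 3

Step 3 is incorrect due to a wrong trig function.
The step shows: sin(2*z)
The correct value should be: cos(2*z)

Explanation: cos(2*z) was incorrectly written as sin(2*z): the term cos(2*z) was incorrectly written as sin(2*z)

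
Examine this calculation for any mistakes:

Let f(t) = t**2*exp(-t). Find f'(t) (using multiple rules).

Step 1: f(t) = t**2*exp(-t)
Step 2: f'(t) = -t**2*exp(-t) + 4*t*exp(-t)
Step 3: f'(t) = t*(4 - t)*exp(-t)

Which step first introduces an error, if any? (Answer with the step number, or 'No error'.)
Step 2

Step 2 is incorrect due to a wrong coefficient.
The step shows: -t**2*exp(-t) + 4*t*exp(-t)
The correct value should be: -t**2*exp(-t) + 2*t*exp(-t)

Explanation: The coefficient 2 was incorrectly written as 4: the term 2*t*exp(-t) was incorrectly written as 4*t*exp(-t)
The later steps are derived from this incorrect expression, so the error originates in Step 2.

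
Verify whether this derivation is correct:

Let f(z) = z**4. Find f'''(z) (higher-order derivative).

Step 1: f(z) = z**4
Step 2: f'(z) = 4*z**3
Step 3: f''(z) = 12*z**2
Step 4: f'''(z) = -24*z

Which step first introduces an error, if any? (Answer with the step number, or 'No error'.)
Step 4

Step 4 is incorrect due to a sign flip.
The step shows: -24*z
The correct value should be: 24*z

Explanation: The sign of the whole expression was flipped: the term 24*z was incorrectly written as -24*z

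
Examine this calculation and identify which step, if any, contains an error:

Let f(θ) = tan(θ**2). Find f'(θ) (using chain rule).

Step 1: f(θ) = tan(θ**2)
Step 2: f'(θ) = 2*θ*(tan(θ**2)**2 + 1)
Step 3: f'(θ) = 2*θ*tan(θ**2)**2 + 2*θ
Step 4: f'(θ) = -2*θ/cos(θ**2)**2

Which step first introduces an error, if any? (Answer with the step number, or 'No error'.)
Step 4

Step 4 is incorrect due to a sign flip.
The step shows: -2*θ/cos(θ**2)**2
The correct value should be: 2*θ/cos(θ**2)**2

Explanation: The sign of the whole expression was flipped: the term 2*θ/cos(θ**2)**2 was incorrectly written as -2*θ/cos(θ**2)**2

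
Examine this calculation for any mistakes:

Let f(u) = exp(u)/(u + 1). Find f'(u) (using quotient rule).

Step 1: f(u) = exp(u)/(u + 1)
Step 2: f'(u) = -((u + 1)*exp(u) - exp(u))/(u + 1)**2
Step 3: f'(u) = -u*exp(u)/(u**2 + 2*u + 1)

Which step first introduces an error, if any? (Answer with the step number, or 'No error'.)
Step 2

Step 2 is incorrect due to a sign flip.
The step shows: -((u + 1)*exp(u) - exp(u))/(u + 1)**2
The correct value should be: ((u + 1)*exp(u) - exp(u))/(u + 1)**2

Explanation: The sign of the whole expression was flipped: the term ((u + 1)*exp(u) - exp(u))/(u + 1)**2 was incorrectly written as -((u + 1)*exp(u) - exp(u))/(u + 1)**2
The later steps are derived from this incorrect expression, so the error originates in Step 2.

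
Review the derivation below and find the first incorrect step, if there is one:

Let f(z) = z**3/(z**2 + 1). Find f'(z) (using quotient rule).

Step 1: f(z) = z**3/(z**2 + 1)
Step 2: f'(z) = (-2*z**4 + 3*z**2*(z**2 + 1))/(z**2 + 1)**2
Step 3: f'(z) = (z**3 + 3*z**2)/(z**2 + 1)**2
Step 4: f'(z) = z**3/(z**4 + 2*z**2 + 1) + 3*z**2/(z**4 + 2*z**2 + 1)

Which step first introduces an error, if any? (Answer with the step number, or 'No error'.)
Step 3

Step 3 is incorrect due to a wrong exponent.
The step shows: (z**3 + 3*z**2)/(z**2 + 1)**2
The correct value should be: (z**4 + 3*z**2)/(z**2 + 1)**2

Explanation: The exponent 4 on z was incorrectly written as 3: the term (z**4 + 3*z**2)/(z**2 + 1)**2 was incorrectly written as (z**3 + 3*z**2)/(z**2 + 1)**2
The later steps are derived from this incorrect expression, so the error originates in Step 3.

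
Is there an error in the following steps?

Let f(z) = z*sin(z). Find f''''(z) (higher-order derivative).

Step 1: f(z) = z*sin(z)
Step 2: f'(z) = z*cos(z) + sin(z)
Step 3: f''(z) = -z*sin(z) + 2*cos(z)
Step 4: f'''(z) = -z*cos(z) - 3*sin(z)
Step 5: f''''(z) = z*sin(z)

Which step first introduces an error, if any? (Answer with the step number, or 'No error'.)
Step 5

Step 5 is incorrect due to a dropped term.
The step shows: z*sin(z)
The correct value should be: z*sin(z) - 4*cos(z)

Explanation: A term was dropped: the term -4*cos(z) was incorrectly omitted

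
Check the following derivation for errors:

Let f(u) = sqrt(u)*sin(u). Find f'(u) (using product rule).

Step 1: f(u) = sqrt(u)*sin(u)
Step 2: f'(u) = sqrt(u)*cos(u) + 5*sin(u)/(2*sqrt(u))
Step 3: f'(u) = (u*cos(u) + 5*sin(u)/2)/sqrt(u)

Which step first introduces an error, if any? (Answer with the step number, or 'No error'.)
Step 2

Step 2 is incorrect due to a wrong coefficient.
The step shows: sqrt(u)*cos(u) + 5*sin(u)/(2*sqrt(u))
The correct value should be: sqrt(u)*cos(u) + sin(u)/(2*sqrt(u))

Explanation: The coefficient 1/2 was incorrectly written as 5/2: the term sin(u)/(2*sqrt(u)) was incorrectly written as 5*sin(u)/(2*sqrt(u))
The later steps are derived from this incorrect expression, so the error originates in Step 2.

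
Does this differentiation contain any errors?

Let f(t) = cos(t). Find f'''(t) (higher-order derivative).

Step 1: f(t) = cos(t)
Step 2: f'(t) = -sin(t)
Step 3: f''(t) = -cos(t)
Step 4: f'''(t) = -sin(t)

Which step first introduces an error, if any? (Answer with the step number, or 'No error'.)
Step 4

Step 4 is incorrect due to a sign flip.
The step shows: -sin(t)
The correct value should be: sin(t)

Explanation: The sign of the whole expression was flipped: the term sin(t) was incorrectly written as -sin(t)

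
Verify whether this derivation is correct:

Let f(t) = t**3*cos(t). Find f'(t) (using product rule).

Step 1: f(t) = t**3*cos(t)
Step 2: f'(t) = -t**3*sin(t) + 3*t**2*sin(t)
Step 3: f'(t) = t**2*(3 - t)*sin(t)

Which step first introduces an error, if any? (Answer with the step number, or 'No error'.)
Step 2

Step 2 is incorrect due to a wrong trig function.
The step shows: -t**3*sin(t) + 3*t**2*sin(t)
The correct value should be: -t**3*sin(t) + 3*t**2*cos(t)

Explanation: cos(t) was incorrectly written as sin(t): the term 3*t**2*cos(t) was incorrectly written as 3*t**2*sin(t)
The later steps are derived from this incorrect expression, so the error originates in Step 2.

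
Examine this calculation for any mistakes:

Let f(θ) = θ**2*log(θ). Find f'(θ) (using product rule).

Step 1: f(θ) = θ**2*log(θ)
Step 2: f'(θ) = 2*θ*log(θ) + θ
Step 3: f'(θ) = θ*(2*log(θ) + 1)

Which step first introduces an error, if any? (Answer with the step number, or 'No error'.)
No error

All steps in this derivation are correct.
The final answer f'(θ) = θ*(2*log(θ) + 1) is valid.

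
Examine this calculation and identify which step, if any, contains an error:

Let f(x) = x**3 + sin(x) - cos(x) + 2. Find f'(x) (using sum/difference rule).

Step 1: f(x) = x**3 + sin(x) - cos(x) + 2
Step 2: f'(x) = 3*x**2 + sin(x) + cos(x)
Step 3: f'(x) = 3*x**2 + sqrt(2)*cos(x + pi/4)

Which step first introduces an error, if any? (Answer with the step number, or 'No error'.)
Step 3

Step 3 is incorrect due to a wrong trig function.
The step shows: 3*x**2 + sqrt(2)*cos(x + pi/4)
The correct value should be: 3*x**2 + sqrt(2)*sin(x + pi/4)

Explanation: sin(x + pi/4) was incorrectly written as cos(x + pi/4): the term sqrt(2)*sin(x + pi/4) was incorrectly written as sqrt(2)*cos(x + pi/4)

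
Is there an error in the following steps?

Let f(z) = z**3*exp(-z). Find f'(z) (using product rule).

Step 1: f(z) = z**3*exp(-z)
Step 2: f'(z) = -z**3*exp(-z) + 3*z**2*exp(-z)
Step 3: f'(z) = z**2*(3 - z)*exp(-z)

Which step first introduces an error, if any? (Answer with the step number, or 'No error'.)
No error

All steps in this derivation are correct.
The final answer f'(z) = z**2*(3 - z)*exp(-z) is valid.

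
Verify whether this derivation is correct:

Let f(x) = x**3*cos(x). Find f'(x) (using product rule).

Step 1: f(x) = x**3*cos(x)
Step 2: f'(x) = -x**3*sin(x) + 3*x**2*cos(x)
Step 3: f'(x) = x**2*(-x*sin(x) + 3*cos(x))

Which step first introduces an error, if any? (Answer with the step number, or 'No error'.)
No error

All steps in this derivation are correct.
The final answer f'(x) = x**2*(-x*sin(x) + 3*cos(x)) is valid.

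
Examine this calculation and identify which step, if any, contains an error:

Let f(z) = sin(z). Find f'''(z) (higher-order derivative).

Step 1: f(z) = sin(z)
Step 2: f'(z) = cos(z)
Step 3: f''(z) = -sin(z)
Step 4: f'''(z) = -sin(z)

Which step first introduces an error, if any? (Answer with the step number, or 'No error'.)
Step 4

Step 4 is incorrect due to a wrong trig function.
The step shows: -sin(z)
The correct value should be: -cos(z)

Explanation: cos(z) was incorrectly written as sin(z): the term -cos(z) was incorrectly written as -sin(z)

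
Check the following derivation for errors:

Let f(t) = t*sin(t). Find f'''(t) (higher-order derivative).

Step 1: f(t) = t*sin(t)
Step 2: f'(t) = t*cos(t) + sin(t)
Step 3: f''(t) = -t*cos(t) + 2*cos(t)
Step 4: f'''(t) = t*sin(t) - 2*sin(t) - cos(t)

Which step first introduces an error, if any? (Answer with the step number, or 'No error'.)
Step 3

Step 3 is incorrect due to a wrong trig function.
The step shows: -t*cos(t) + 2*cos(t)
The correct value should be: -t*sin(t) + 2*cos(t)

Explanation: sin(t) was incorrectly written as cos(t): the term -t*sin(t) was incorrectly written as -t*cos(t)
The later steps are derived from this incorrect expression, so the error originates in Step 3.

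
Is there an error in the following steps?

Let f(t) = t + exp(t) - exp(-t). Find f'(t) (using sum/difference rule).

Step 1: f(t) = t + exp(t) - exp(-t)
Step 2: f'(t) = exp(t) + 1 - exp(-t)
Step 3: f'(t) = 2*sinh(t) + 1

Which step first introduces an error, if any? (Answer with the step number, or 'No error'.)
Step 2

Step 2 is incorrect due to a sign flip.
The step shows: exp(t) + 1 - exp(-t)
The correct value should be: exp(t) + 1 + exp(-t)

Explanation: The sign of one term was flipped: the term exp(-t) was incorrectly written as -exp(-t)
The later steps are derived from this incorrect expression, so the error originates in Step 2.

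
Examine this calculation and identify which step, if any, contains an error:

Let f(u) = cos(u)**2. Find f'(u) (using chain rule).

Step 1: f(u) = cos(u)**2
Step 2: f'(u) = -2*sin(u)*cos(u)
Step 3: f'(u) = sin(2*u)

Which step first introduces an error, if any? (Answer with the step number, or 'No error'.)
Step 3

Step 3 is incorrect due to a sign flip.
The step shows: sin(2*u)
The correct value should be: -sin(2*u)

Explanation: The sign of the whole expression was flipped: the term -sin(2*u) was incorrectly written as sin(2*u)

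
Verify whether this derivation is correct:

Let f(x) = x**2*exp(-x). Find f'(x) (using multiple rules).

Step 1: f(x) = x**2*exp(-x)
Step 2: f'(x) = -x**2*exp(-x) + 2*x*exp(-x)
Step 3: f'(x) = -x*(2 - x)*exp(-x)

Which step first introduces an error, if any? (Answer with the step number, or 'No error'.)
Step 3

Step 3 is incorrect due to a sign flip.
The step shows: -x*(2 - x)*exp(-x)
The correct value should be: x*(2 - x)*exp(-x)

Explanation: The sign of the whole expression was flipped: the term x*(2 - x)*exp(-x) was incorrectly written as -x*(2 - x)*exp(-x)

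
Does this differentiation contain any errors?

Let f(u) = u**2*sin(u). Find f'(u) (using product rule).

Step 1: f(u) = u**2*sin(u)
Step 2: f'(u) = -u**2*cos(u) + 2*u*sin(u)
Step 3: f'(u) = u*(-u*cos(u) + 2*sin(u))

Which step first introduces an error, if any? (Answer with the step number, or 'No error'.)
Step 2

Step 2 is incorrect due to a sign flip.
The step shows: -u**2*cos(u) + 2*u*sin(u)
The correct value should be: u**2*cos(u) + 2*u*sin(u)

Explanation: The sign of one term was flipped: the term u**2*cos(u) was incorrectly written as -u**2*cos(u)
The later steps are derived from this incorrect expression, so the error originates in Step 2.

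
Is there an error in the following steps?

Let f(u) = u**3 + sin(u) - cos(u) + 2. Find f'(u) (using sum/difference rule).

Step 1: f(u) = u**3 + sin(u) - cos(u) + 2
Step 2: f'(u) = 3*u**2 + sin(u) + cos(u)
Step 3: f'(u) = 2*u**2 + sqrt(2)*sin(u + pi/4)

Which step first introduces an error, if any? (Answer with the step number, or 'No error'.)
Step 3

Step 3 is incorrect due to a wrong coefficient.
The step shows: 2*u**2 + sqrt(2)*sin(u + pi/4)
The correct value should be: 3*u**2 + sqrt(2)*sin(u + pi/4)

Explanation: The coefficient 3 was incorrectly written as 2: the term 3*u**2 was incorrectly written as 2*u**2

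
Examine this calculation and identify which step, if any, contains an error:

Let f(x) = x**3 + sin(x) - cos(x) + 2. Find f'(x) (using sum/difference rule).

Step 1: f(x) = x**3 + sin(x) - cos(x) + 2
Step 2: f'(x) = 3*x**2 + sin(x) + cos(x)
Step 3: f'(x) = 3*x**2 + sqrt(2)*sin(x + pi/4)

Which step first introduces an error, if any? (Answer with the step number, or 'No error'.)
No error

All steps in this derivation are correct.
The final answer f'(x) = 3*x**2 + sqrt(2)*sin(x + pi/4) is valid.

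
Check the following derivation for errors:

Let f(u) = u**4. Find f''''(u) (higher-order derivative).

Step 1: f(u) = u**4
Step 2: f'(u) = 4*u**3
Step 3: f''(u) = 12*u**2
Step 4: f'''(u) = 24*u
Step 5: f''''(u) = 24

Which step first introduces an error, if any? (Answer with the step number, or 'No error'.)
No error

All steps in this derivation are correct.
The final answer f''''(u) = 24 is valid.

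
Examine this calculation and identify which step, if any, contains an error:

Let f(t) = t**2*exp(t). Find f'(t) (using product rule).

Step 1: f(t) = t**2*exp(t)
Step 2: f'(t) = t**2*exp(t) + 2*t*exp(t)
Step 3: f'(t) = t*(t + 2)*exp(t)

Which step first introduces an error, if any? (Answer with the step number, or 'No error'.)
No error

All steps in this derivation are correct.
The final answer f'(t) = t*(t + 2)*exp(t) is valid.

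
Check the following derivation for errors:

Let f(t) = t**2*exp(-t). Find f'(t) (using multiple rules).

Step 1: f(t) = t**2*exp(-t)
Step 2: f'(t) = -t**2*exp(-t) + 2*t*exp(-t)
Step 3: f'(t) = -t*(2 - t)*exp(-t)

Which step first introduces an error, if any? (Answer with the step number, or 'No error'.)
Step 3

Step 3 is incorrect due to a sign flip.
The step shows: -t*(2 - t)*exp(-t)
The correct value should be: t*(2 - t)*exp(-t)

Explanation: The sign of the whole expression was flipped: the term t*(2 - t)*exp(-t) was incorrectly written as -t*(2 - t)*exp(-t)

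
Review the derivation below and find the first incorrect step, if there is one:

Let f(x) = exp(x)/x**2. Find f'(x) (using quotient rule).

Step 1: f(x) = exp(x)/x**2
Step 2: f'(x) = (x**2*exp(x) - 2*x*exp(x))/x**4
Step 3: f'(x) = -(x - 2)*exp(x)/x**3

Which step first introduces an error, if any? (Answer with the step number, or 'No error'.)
Step 3

Step 3 is incorrect due to a sign flip.
The step shows: -(x - 2)*exp(x)/x**3
The correct value should be: (x - 2)*exp(x)/x**3

Explanation: The sign of the whole expression was flipped: the term (x - 2)*exp(x)/x**3 was incorrectly written as -(x - 2)*exp(x)/x**3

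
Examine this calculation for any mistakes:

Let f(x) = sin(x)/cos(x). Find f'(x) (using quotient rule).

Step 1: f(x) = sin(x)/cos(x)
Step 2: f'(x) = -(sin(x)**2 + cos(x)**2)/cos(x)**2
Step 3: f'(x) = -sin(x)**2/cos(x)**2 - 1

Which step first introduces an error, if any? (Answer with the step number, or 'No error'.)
Step 2

Step 2 is incorrect due to a sign flip.
The step shows: -(sin(x)**2 + cos(x)**2)/cos(x)**2
The correct value should be: (sin(x)**2 + cos(x)**2)/cos(x)**2

Explanation: The sign of the whole expression was flipped: the term (sin(x)**2 + cos(x)**2)/cos(x)**2 was incorrectly written as -(sin(x)**2 + cos(x)**2)/cos(x)**2
The later steps are derived from this incorrect expression, so the error originates in Step 2.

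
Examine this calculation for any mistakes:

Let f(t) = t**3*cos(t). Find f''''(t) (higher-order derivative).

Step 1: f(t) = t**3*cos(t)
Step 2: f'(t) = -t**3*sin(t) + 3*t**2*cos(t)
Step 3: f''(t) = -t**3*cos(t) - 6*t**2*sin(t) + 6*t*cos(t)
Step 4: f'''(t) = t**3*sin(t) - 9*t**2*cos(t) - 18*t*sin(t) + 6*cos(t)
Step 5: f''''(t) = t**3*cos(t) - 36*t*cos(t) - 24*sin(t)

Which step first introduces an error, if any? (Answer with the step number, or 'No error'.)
Step 5

Step 5 is incorrect due to a dropped term.
The step shows: t**3*cos(t) - 36*t*cos(t) - 24*sin(t)
The correct value should be: t**3*cos(t) + 12*t**2*sin(t) - 36*t*cos(t) - 24*sin(t)

Explanation: A term was dropped: the term 12*t**2*sin(t) was incorrectly omitted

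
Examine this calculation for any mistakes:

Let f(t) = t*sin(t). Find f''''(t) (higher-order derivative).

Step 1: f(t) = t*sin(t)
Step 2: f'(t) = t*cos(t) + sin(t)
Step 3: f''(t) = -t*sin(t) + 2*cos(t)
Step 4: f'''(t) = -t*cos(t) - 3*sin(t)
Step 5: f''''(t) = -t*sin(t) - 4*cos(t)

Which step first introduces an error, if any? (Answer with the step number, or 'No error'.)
Step 5

Step 5 is incorrect due to a sign flip.
The step shows: -t*sin(t) - 4*cos(t)
The correct value should be: t*sin(t) - 4*cos(t)

Explanation: The sign of one term was flipped: the term t*sin(t) was incorrectly written as -t*sin(t)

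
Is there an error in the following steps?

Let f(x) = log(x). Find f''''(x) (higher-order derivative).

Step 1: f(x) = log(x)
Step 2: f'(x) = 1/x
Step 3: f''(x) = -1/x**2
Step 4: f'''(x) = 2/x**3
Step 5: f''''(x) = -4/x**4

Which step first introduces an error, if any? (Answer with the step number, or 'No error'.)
Step 5

Step 5 is incorrect due to a wrong coefficient.
The step shows: -4/x**4
The correct value should be: -6/x**4

Explanation: The coefficient -6 was incorrectly written as -4: the term -6/x**4 was incorrectly written as -4/x**4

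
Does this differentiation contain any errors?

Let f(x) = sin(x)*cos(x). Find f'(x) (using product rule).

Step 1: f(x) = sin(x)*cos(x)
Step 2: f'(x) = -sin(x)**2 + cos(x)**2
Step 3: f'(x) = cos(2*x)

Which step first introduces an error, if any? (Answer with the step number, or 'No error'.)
No error

All steps in this derivation are correct.
The final answer f'(x) = cos(2*x) is valid.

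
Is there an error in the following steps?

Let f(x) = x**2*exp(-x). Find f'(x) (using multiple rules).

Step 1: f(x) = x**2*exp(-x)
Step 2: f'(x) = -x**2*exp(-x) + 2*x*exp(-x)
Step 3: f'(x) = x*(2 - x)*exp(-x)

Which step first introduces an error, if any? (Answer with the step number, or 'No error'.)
No error

All steps in this derivation are correct.
The final answer f'(x) = x*(2 - x)*exp(-x) is valid.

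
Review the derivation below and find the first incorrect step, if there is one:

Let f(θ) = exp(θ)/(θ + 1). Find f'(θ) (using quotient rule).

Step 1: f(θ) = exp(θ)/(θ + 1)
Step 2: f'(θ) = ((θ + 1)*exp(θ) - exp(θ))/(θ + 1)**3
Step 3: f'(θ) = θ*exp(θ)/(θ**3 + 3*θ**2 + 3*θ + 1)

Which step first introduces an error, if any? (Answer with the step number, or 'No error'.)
Step 2

Step 2 is incorrect due to a wrong exponent.
The step shows: ((θ + 1)*exp(θ) - exp(θ))/(θ + 1)**3
The correct value should be: ((θ + 1)*exp(θ) - exp(θ))/(θ + 1)**2

Explanation: The exponent -2 on θ + 1 was incorrectly written as -3: the term ((θ + 1)*exp(θ) - exp(θ))/(θ + 1)**2 was incorrectly written as ((θ + 1)*exp(θ) - exp(θ))/(θ + 1)**3
The later steps are derived from this incorrect expression, so the error originates in Step 2.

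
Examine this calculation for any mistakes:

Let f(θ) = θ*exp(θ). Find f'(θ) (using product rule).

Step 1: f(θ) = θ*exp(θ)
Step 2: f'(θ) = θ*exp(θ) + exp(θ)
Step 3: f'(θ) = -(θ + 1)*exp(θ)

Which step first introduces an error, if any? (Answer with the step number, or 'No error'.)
Step 3

Step 3 is incorrect due to a sign flip.
The step shows: -(θ + 1)*exp(θ)
The correct value should be: (θ + 1)*exp(θ)

Explanation: The sign of the whole expression was flipped: the term (θ + 1)*exp(θ) was incorrectly written as -(θ + 1)*exp(θ)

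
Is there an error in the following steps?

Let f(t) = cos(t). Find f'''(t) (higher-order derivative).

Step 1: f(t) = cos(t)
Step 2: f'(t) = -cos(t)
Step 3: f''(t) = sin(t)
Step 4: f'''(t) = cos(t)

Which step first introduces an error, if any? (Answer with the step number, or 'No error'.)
Step 2

Step 2 is incorrect due to a wrong trig function.
The step shows: -cos(t)
The correct value should be: -sin(t)

Explanation: sin(t) was incorrectly written as cos(t): the term -sin(t) was incorrectly written as -cos(t)
The later steps are derived from this incorrect expression, so the error originates in Step 2.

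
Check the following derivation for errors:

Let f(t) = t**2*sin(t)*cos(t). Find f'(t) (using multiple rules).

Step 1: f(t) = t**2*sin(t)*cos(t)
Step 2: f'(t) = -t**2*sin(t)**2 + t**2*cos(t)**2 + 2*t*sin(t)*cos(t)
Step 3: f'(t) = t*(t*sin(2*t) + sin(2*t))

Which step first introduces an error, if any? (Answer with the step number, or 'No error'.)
Step 3

Step 3 is incorrect due to a wrong trig function.
The step shows: t*(t*sin(2*t) + sin(2*t))
The correct value should be: t*(t*cos(2*t) + sin(2*t))

Explanation: cos(2*t) was incorrectly written as sin(2*t): the term t*(t*cos(2*t) + sin(2*t)) was incorrectly written as t*(t*sin(2*t) + sin(2*t))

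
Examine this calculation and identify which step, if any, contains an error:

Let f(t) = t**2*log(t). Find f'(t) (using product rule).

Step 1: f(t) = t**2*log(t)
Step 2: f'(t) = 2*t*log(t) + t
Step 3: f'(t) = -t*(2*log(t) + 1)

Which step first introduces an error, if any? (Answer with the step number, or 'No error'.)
Step 3

Step 3 is incorrect due to a sign flip.
The step shows: -t*(2*log(t) + 1)
The correct value should be: t*(2*log(t) + 1)

Explanation: The sign of the whole expression was flipped: the term t*(2*log(t) + 1) was incorrectly written as -t*(2*log(t) + 1)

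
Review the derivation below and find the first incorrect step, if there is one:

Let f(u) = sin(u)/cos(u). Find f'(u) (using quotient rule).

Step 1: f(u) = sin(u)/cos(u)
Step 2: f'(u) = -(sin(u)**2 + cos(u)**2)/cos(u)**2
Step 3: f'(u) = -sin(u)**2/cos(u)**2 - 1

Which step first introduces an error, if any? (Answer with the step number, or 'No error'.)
Step 2

Step 2 is incorrect due to a sign flip.
The step shows: -(sin(u)**2 + cos(u)**2)/cos(u)**2
The correct value should be: (sin(u)**2 + cos(u)**2)/cos(u)**2

Explanation: The sign of the whole expression was flipped: the term (sin(u)**2 + cos(u)**2)/cos(u)**2 was incorrectly written as -(sin(u)**2 + cos(u)**2)/cos(u)**2
The later steps are derived from this incorrect expression, so the error originates in Step 2.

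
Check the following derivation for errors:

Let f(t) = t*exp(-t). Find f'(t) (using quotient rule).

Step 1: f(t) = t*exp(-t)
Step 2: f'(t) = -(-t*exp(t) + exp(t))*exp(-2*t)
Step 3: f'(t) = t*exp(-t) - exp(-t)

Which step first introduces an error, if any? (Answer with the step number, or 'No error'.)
Step 2

Step 2 is incorrect due to a sign flip.
The step shows: -(-t*exp(t) + exp(t))*exp(-2*t)
The correct value should be: (-t*exp(t) + exp(t))*exp(-2*t)

Explanation: The sign of the whole expression was flipped: the term (-t*exp(t) + exp(t))*exp(-2*t) was incorrectly written as -(-t*exp(t) + exp(t))*exp(-2*t)
The later steps are derived from this incorrect expression, so the error originates in Step 2.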